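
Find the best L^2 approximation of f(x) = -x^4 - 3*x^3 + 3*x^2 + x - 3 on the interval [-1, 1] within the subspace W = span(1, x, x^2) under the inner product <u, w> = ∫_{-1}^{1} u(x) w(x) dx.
g(x) = 15*x^2/7 - 4*x/5 - 102/35

The best approximation g ∈ W is the orthogonal projection of f onto W. Writing g = a_0 + a_1 x + a_2 x^2, the coefficients solve the normal equations G · a = b where
  G_{ij} = <φ_i, φ_j> and b_i = <f, φ_i>, with φ_0 = 1, φ_1 = x, φ_2 = x^2.
G =
  [2, 0, 2/3]
  [0, 2/3, 0]
  [2/3, 0, 2/5],
b = (-22/5, -8/15, -38/35).
Solving gives a_0 = -102/35, a_1 = -4/5, a_2 = 15/7, so
  g(x) = 15*x^2/7 - 4*x/5 - 102/35.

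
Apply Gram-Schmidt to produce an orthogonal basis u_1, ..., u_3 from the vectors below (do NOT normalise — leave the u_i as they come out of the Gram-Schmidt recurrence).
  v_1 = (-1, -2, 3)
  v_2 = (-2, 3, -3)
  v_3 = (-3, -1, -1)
Orthogonal basis:
  u_1 = (-1, -2, 3)
  u_2 = (-41/14, 8/7, -3/14)
  u_3 = (-75/139, -225/139, -175/139)

Apply the Gram-Schmidt recurrence
  u_1 = v_1
  u_i = v_i − Σ_{j<i} ((v_i · u_j) / (u_j · u_j)) · u_j.

Step by step this gives:
  u_1 = (-1, -2, 3)
  u_2 = (-41/14, 8/7, -3/14)
  u_3 = (-75/139, -225/139, -175/139)

Orthogonality check:
  u_2 · u_1 = 0 (should be 0)
  u_3 · u_1 = 0 (should be 0)
  u_3 · u_2 = 0 (should be 0)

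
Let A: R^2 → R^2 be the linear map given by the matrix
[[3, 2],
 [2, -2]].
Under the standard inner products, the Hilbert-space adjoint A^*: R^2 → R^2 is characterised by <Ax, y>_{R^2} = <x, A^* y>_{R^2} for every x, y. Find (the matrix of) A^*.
A^* = A^T =
[[3, 2],
 [2, -2]]

For real matrices with standard dot products, the defining identity <Ax, y> = <x, A^* y> gives (Ax)^T y = x^T (A^*) y, i.e. x^T A^T y = x^T (A^*) y. Since this holds for all x, y, we must have A^* = A^T. Therefore
A^* =
[[3, 2],
 [2, -2]].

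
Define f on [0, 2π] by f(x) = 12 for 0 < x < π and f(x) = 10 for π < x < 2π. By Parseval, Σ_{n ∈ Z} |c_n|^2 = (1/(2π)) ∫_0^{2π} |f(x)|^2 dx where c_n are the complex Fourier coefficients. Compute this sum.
Σ |c_n|^2 = 122

Parseval equates the L^2 energy of f (normalised by 1/(2π)) with the ℓ^2 sum of its Fourier coefficients: (1/(2π)) ∫_0^{2π} |f|^2 = Σ |c_n|^2.
Compute the left side: (1/(2π)) [∫_0^π 12^2 dx + ∫_π^{2π} 10^2 dx] = (1/(2π)) · (144π + 100π) = (144 + 100)/2 = 122.
So Σ_{n ∈ Z} |c_n|^2 = 122.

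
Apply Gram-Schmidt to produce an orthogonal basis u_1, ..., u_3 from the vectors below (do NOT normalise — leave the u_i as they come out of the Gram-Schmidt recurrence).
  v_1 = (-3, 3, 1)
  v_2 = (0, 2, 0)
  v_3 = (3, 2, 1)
Orthogonal basis:
  u_1 = (-3, 3, 1)
  u_2 = (18/19, 20/19, -6/19)
  u_3 = (3/5, 0, 9/5)

Apply the Gram-Schmidt recurrence
  u_1 = v_1
  u_i = v_i − Σ_{j<i} ((v_i · u_j) / (u_j · u_j)) · u_j.

Step by step this gives:
  u_1 = (-3, 3, 1)
  u_2 = (18/19, 20/19, -6/19)
  u_3 = (3/5, 0, 9/5)

Orthogonality check:
  u_2 · u_1 = 0 (should be 0)
  u_3 · u_1 = 0 (should be 0)
  u_3 · u_2 = 0 (should be 0)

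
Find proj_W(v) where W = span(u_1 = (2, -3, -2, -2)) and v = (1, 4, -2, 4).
proj_W(v) = (-4/3, 2, 4/3, 4/3)

Set up U = [u_1 | ... | u_1] ∈ R^(4×1). The projector onto W = col(U) is P = U (U^T U)^(-1) U^T.
Compute U^T U =
  [21],
and U^T v = (-14).
Solve U^T U · c = U^T v for the coefficients: c = (-2/3). The projection is proj_W(v) = U c.
Check: (v - proj_W(v)) · u_1 = 0  (should be 0).
Result: proj_W(v) = (-4/3, 2, 4/3, 4/3).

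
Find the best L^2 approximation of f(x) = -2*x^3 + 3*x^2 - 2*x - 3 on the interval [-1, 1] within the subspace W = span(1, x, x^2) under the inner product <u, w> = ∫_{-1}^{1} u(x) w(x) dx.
g(x) = 3*x^2 - 16*x/5 - 3

The best approximation g ∈ W is the orthogonal projection of f onto W. Writing g = a_0 + a_1 x + a_2 x^2, the coefficients solve the normal equations G · a = b where
  G_{ij} = <φ_i, φ_j> and b_i = <f, φ_i>, with φ_0 = 1, φ_1 = x, φ_2 = x^2.
G =
  [2, 0, 2/3]
  [0, 2/3, 0]
  [2/3, 0, 2/5],
b = (-4, -32/15, -4/5).
Solving gives a_0 = -3, a_1 = -16/5, a_2 = 3, so
  g(x) = 3*x^2 - 16*x/5 - 3.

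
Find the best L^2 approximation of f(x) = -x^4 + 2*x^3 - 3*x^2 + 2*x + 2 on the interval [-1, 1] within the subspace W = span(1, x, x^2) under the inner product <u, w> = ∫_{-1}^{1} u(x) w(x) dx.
g(x) = -27*x^2/7 + 16*x/5 + 73/35

The best approximation g ∈ W is the orthogonal projection of f onto W. Writing g = a_0 + a_1 x + a_2 x^2, the coefficients solve the normal equations G · a = b where
  G_{ij} = <φ_i, φ_j> and b_i = <f, φ_i>, with φ_0 = 1, φ_1 = x, φ_2 = x^2.
G =
  [2, 0, 2/3]
  [0, 2/3, 0]
  [2/3, 0, 2/5],
b = (8/5, 32/15, -16/105).
Solving gives a_0 = 73/35, a_1 = 16/5, a_2 = -27/7, so
  g(x) = -27*x^2/7 + 16*x/5 + 73/35.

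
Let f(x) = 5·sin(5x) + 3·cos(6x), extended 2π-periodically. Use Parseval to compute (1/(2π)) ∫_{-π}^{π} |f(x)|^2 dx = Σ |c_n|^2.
Σ |c_n|^2 = 17

Expand |f|^2 and use orthogonality of {sin(nx), cos(mx)} on [-π, π]:
  ∫_{-π}^{π} sin(nx)^2 dx = π, ∫ cos(mx)^2 dx = π, and cross terms integrate to 0.
So ∫_{-π}^{π} f(x)^2 dx = 5^2 · π + 3^2 · π = (25 + 9)π.
Divide by 2π: (25 + 9)/2 = 17.
By Parseval, this equals Σ |c_n|^2.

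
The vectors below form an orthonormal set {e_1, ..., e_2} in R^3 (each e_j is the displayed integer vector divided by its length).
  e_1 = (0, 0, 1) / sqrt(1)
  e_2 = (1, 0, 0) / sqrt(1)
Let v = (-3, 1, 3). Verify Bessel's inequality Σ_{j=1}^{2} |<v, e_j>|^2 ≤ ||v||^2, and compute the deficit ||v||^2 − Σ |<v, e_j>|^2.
Σ |<v, e_j>|^2 = 18; ||v||^2 = 19; deficit = 1

Write each e_j = u_j / sqrt(<u_j, u_j>) where u_j is the displayed integer vector. Then <v, e_j> = <v, u_j> / sqrt(<u_j, u_j>), so |<v, e_j>|^2 = <v, u_j>^2 / <u_j, u_j>.
Coefficients: <v, e_1> = 3/sqrt(1), <v, e_2> = -3/sqrt(1).
Square and sum: Σ |<v, e_j>|^2 = 18.
Compute ||v||^2 = v·v = 19.
Deficit = 19 − 18 = 1 ≥ 0, confirming Bessel's inequality. (The deficit equals ||v − Σ <v,e_j> e_j||^2, the squared distance from v to span{e_j}.)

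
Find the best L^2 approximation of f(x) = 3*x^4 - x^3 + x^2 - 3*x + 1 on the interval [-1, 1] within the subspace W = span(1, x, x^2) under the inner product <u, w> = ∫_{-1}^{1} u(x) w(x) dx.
g(x) = 25*x^2/7 - 18*x/5 + 26/35

The best approximation g ∈ W is the orthogonal projection of f onto W. Writing g = a_0 + a_1 x + a_2 x^2, the coefficients solve the normal equations G · a = b where
  G_{ij} = <φ_i, φ_j> and b_i = <f, φ_i>, with φ_0 = 1, φ_1 = x, φ_2 = x^2.
G =
  [2, 0, 2/3]
  [0, 2/3, 0]
  [2/3, 0, 2/5],
b = (58/15, -12/5, 202/105).
Solving gives a_0 = 26/35, a_1 = -18/5, a_2 = 25/7, so
  g(x) = 25*x^2/7 - 18*x/5 + 26/35.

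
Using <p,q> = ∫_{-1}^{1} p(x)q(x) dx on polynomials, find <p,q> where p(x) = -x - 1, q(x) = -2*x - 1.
<p,q> = 10/3

Expand the product: p(x)·q(x) = 2*x^2 + 3*x + 1.
∫_{-1}^{1} of each monomial x^k gives [2/(k+1) if k even, 0 if k odd]. Integrating term-by-term (or equivalently evaluating the antiderivative F(x) = 2*x^3/3 + 3*x^2/2 + x at the endpoints):
  F(1) − F(−1) = 19/6 − (-1/6) = 10/3.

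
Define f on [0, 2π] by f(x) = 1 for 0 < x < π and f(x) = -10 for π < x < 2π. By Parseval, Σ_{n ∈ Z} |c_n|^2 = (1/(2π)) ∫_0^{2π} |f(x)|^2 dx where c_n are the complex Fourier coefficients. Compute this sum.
Σ |c_n|^2 = 101/2

Parseval equates the L^2 energy of f (normalised by 1/(2π)) with the ℓ^2 sum of its Fourier coefficients: (1/(2π)) ∫_0^{2π} |f|^2 = Σ |c_n|^2.
Compute the left side: (1/(2π)) [∫_0^π 1^2 dx + ∫_π^{2π} (-10)^2 dx] = (1/(2π)) · (1π + 100π) = (1 + 100)/2 = 101/2.
So Σ_{n ∈ Z} |c_n|^2 = 101/2.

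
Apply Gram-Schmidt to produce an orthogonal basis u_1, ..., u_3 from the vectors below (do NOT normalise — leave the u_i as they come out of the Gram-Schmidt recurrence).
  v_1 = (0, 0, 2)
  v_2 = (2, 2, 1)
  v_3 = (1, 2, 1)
Orthogonal basis:
  u_1 = (0, 0, 2)
  u_2 = (2, 2, 0)
  u_3 = (-1/2, 1/2, 0)

Apply the Gram-Schmidt recurrence
  u_1 = v_1
  u_i = v_i − Σ_{j<i} ((v_i · u_j) / (u_j · u_j)) · u_j.

Step by step this gives:
  u_1 = (0, 0, 2)
  u_2 = (2, 2, 0)
  u_3 = (-1/2, 1/2, 0)

Orthogonality check:
  u_2 · u_1 = 0 (should be 0)
  u_3 · u_1 = 0 (should be 0)
  u_3 · u_2 = 0 (should be 0)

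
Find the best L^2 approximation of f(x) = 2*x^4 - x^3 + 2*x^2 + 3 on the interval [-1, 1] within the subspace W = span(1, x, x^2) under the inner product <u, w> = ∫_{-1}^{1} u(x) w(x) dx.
g(x) = 26*x^2/7 - 3*x/5 + 99/35

The best approximation g ∈ W is the orthogonal projection of f onto W. Writing g = a_0 + a_1 x + a_2 x^2, the coefficients solve the normal equations G · a = b where
  G_{ij} = <φ_i, φ_j> and b_i = <f, φ_i>, with φ_0 = 1, φ_1 = x, φ_2 = x^2.
G =
  [2, 0, 2/3]
  [0, 2/3, 0]
  [2/3, 0, 2/5],
b = (122/15, -2/5, 118/35).
Solving gives a_0 = 99/35, a_1 = -3/5, a_2 = 26/7, so
  g(x) = 26*x^2/7 - 3*x/5 + 99/35.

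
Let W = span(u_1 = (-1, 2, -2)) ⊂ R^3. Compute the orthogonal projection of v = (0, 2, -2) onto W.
proj_W(v) = (-8/9, 16/9, -16/9)

Set up U = [u_1 | ... | u_1] ∈ R^(3×1). The projector onto W = col(U) is P = U (U^T U)^(-1) U^T.
Compute U^T U =
  [9],
and U^T v = (8).
Solve U^T U · c = U^T v for the coefficients: c = (8/9). The projection is proj_W(v) = U c.
Check: (v - proj_W(v)) · u_1 = 0  (should be 0).
Result: proj_W(v) = (-8/9, 16/9, -16/9).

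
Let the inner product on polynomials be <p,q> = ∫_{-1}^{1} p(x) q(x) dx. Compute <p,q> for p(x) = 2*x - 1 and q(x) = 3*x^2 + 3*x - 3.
<p,q> = 8

Expand the product: p(x)·q(x) = 6*x^3 + 3*x^2 - 9*x + 3.
∫_{-1}^{1} of each monomial x^k gives [2/(k+1) if k even, 0 if k odd]. Integrating term-by-term (or equivalently evaluating the antiderivative F(x) = 3*x^4/2 + x^3 - 9*x^2/2 + 3*x at the endpoints):
  F(1) − F(−1) = 1 − (-7) = 8.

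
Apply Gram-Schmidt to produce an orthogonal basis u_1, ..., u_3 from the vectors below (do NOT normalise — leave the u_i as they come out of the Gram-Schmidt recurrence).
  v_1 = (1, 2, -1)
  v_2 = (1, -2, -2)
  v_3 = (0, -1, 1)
Orthogonal basis:
  u_1 = (1, 2, -1)
  u_2 = (7/6, -5/3, -13/6)
  u_3 = (30/53, -5/53, 20/53)

Apply the Gram-Schmidt recurrence
  u_1 = v_1
  u_i = v_i − Σ_{j<i} ((v_i · u_j) / (u_j · u_j)) · u_j.

Step by step this gives:
  u_1 = (1, 2, -1)
  u_2 = (7/6, -5/3, -13/6)
  u_3 = (30/53, -5/53, 20/53)

Orthogonality check:
  u_2 · u_1 = 0 (should be 0)
  u_3 · u_1 = 0 (should be 0)
  u_3 · u_2 = 0 (should be 0)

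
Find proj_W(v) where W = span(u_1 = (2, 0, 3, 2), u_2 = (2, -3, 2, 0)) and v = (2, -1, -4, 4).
proj_W(v) = (-2/27, 17/63, -4/189, 20/189)

Set up U = [u_1 | ... | u_2] ∈ R^(4×2). The projector onto W = col(U) is P = U (U^T U)^(-1) U^T.
Compute U^T U =
  [17, 10]
  [10, 17],
and U^T v = (0, -1).
Solve U^T U · c = U^T v for the coefficients: c = (10/189, -17/189). The projection is proj_W(v) = U c.
Check: (v - proj_W(v)) · u_1 = 0  (should be 0).
Check: (v - proj_W(v)) · u_2 = 0  (should be 0).
Result: proj_W(v) = (-2/27, 17/63, -4/189, 20/189).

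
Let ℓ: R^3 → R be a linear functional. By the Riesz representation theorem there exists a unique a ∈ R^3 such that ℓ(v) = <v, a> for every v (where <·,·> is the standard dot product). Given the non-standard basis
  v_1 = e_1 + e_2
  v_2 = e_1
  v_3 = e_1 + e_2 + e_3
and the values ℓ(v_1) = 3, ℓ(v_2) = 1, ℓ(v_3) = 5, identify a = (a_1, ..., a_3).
a = (1, 2, 2)

Write a = (a_1, ..., a_3) in the standard basis. For each basis vector v_i, ℓ(v_i) = <v_i, a> is a linear equation in the a_j's. Collect the n equations into a matrix system V a = ℓ, where row i of V is v_i (expressed in the standard basis). Since V is invertible (lower-triangular with 1s on the diagonal, up to permutation), solve by back-substitution:
  V =
[[1, 1, 0],
 [1, 0, 0],
 [1, 1, 1]]
  V a = (3, 1, 5)
Solving gives a = (1, 2, 2).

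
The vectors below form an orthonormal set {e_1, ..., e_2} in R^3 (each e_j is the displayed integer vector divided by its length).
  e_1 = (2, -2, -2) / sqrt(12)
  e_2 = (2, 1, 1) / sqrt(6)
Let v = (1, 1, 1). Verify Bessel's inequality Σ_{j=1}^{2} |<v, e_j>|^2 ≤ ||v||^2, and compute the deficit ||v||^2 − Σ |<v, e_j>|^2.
Σ |<v, e_j>|^2 = 3; ||v||^2 = 3; deficit = 0

Write each e_j = u_j / sqrt(<u_j, u_j>) where u_j is the displayed integer vector. Then <v, e_j> = <v, u_j> / sqrt(<u_j, u_j>), so |<v, e_j>|^2 = <v, u_j>^2 / <u_j, u_j>.
Coefficients: <v, e_1> = -2/sqrt(12), <v, e_2> = 4/sqrt(6).
Square and sum: Σ |<v, e_j>|^2 = 3.
Compute ||v||^2 = v·v = 3.
Deficit = 3 − 3 = 0 ≥ 0, confirming Bessel's inequality. (The deficit equals ||v − Σ <v,e_j> e_j||^2, the squared distance from v to span{e_j}.)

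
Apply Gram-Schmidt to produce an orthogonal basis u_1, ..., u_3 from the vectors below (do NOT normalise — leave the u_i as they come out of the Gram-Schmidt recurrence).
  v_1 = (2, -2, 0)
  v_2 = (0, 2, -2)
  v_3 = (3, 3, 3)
Orthogonal basis:
  u_1 = (2, -2, 0)
  u_2 = (1, 1, -2)
  u_3 = (3, 3, 3)

Apply the Gram-Schmidt recurrence
  u_1 = v_1
  u_i = v_i − Σ_{j<i} ((v_i · u_j) / (u_j · u_j)) · u_j.

Step by step this gives:
  u_1 = (2, -2, 0)
  u_2 = (1, 1, -2)
  u_3 = (3, 3, 3)

Orthogonality check:
  u_2 · u_1 = 0 (should be 0)
  u_3 · u_1 = 0 (should be 0)
  u_3 · u_2 = 0 (should be 0)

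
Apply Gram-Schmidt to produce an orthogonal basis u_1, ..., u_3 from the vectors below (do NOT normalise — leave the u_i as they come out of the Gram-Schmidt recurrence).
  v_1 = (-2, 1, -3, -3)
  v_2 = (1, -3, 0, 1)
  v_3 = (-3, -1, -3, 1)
Orthogonal basis:
  u_1 = (-2, 1, -3, -3)
  u_2 = (7/23, -61/23, -24/23, -1/23)
  u_3 = (-20/9, 5/63, -20/21, 155/63)

Apply the Gram-Schmidt recurrence
  u_1 = v_1
  u_i = v_i − Σ_{j<i} ((v_i · u_j) / (u_j · u_j)) · u_j.

Step by step this gives:
  u_1 = (-2, 1, -3, -3)
  u_2 = (7/23, -61/23, -24/23, -1/23)
  u_3 = (-20/9, 5/63, -20/21, 155/63)

Orthogonality check:
  u_2 · u_1 = 0 (should be 0)
  u_3 · u_1 = 0 (should be 0)
  u_3 · u_2 = 0 (should be 0)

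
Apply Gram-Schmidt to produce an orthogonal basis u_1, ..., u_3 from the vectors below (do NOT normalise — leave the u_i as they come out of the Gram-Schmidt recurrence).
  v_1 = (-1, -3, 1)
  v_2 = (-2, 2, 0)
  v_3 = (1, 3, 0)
Orthogonal basis:
  u_1 = (-1, -3, 1)
  u_2 = (-26/11, 10/11, 4/11)
  u_3 = (2/9, 2/9, 8/9)

Apply the Gram-Schmidt recurrence
  u_1 = v_1
  u_i = v_i − Σ_{j<i} ((v_i · u_j) / (u_j · u_j)) · u_j.

Step by step this gives:
  u_1 = (-1, -3, 1)
  u_2 = (-26/11, 10/11, 4/11)
  u_3 = (2/9, 2/9, 8/9)

Orthogonality check:
  u_2 · u_1 = 0 (should be 0)
  u_3 · u_1 = 0 (should be 0)
  u_3 · u_2 = 0 (should be 0)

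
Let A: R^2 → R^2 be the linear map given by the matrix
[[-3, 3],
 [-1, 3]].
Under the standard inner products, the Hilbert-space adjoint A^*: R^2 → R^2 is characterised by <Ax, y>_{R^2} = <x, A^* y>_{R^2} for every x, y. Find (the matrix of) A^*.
A^* = A^T =
[[-3, -1],
 [3, 3]]

For real matrices with standard dot products, the defining identity <Ax, y> = <x, A^* y> gives (Ax)^T y = x^T (A^*) y, i.e. x^T A^T y = x^T (A^*) y. Since this holds for all x, y, we must have A^* = A^T. Therefore
A^* =
[[-3, -1],
 [3, 3]].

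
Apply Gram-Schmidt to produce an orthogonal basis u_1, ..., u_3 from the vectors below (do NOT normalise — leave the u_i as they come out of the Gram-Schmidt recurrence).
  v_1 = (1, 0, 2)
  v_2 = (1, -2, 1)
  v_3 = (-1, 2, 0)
Orthogonal basis:
  u_1 = (1, 0, 2)
  u_2 = (2/5, -2, -1/5)
  u_3 = (-8/21, -2/21, 4/21)

Apply the Gram-Schmidt recurrence
  u_1 = v_1
  u_i = v_i − Σ_{j<i} ((v_i · u_j) / (u_j · u_j)) · u_j.

Step by step this gives:
  u_1 = (1, 0, 2)
  u_2 = (2/5, -2, -1/5)
  u_3 = (-8/21, -2/21, 4/21)

Orthogonality check:
  u_2 · u_1 = 0 (should be 0)
  u_3 · u_1 = 0 (should be 0)
  u_3 · u_2 = 0 (should be 0)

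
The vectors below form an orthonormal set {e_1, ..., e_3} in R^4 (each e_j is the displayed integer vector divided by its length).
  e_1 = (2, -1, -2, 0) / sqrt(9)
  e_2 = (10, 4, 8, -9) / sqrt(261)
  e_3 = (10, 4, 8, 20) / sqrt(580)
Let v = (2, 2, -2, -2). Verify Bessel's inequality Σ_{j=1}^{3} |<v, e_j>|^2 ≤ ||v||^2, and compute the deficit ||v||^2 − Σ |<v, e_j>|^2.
Σ |<v, e_j>|^2 = 44/5; ||v||^2 = 16; deficit = 36/5

Write each e_j = u_j / sqrt(<u_j, u_j>) where u_j is the displayed integer vector. Then <v, e_j> = <v, u_j> / sqrt(<u_j, u_j>), so |<v, e_j>|^2 = <v, u_j>^2 / <u_j, u_j>.
Coefficients: <v, e_1> = 6/sqrt(9), <v, e_2> = 30/sqrt(261), <v, e_3> = -28/sqrt(580).
Square and sum: Σ |<v, e_j>|^2 = 44/5.
Compute ||v||^2 = v·v = 16.
Deficit = 16 − 44/5 = 36/5 ≥ 0, confirming Bessel's inequality. (The deficit equals ||v − Σ <v,e_j> e_j||^2, the squared distance from v to span{e_j}.)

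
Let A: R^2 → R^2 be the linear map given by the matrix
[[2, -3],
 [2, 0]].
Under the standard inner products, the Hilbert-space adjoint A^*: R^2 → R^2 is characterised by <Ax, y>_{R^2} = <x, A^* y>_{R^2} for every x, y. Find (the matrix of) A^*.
A^* = A^T =
[[2, 2],
 [-3, 0]]

For real matrices with standard dot products, the defining identity <Ax, y> = <x, A^* y> gives (Ax)^T y = x^T (A^*) y, i.e. x^T A^T y = x^T (A^*) y. Since this holds for all x, y, we must have A^* = A^T. Therefore
A^* =
[[2, 2],
 [-3, 0]].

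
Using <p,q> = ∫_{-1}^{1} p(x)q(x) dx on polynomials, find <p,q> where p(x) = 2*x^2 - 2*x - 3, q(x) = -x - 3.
<p,q> = 46/3

Expand the product: p(x)·q(x) = -2*x^3 - 4*x^2 + 9*x + 9.
∫_{-1}^{1} of each monomial x^k gives [2/(k+1) if k even, 0 if k odd]. Integrating term-by-term (or equivalently evaluating the antiderivative F(x) = -x^4/2 - 4*x^3/3 + 9*x^2/2 + 9*x at the endpoints):
  F(1) − F(−1) = 35/3 − (-11/3) = 46/3.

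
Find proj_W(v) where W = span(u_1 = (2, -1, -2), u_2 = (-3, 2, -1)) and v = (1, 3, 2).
proj_W(v) = (-13/18, 11/45, 149/90)

Set up U = [u_1 | ... | u_2] ∈ R^(3×2). The projector onto W = col(U) is P = U (U^T U)^(-1) U^T.
Compute U^T U =
  [9, -6]
  [-6, 14],
and U^T v = (-5, 1).
Solve U^T U · c = U^T v for the coefficients: c = (-32/45, -7/30). The projection is proj_W(v) = U c.
Check: (v - proj_W(v)) · u_1 = 0  (should be 0).
Check: (v - proj_W(v)) · u_2 = 0  (should be 0).
Result: proj_W(v) = (-13/18, 11/45, 149/90).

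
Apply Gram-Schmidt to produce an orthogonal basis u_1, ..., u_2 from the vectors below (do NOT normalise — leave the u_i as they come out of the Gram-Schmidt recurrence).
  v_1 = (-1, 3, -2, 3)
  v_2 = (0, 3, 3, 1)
Orthogonal basis:
  u_1 = (-1, 3, -2, 3)
  u_2 = (6/23, 51/23, 81/23, 5/23)

Apply the Gram-Schmidt recurrence
  u_1 = v_1
  u_i = v_i − Σ_{j<i} ((v_i · u_j) / (u_j · u_j)) · u_j.

Step by step this gives:
  u_1 = (-1, 3, -2, 3)
  u_2 = (6/23, 51/23, 81/23, 5/23)

Orthogonality check:
  u_2 · u_1 = 0 (should be 0)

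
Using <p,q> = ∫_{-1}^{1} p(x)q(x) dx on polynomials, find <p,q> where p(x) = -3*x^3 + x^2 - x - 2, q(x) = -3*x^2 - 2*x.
<p,q> = 98/15

Expand the product: p(x)·q(x) = 9*x^5 + 3*x^4 + x^3 + 8*x^2 + 4*x.
∫_{-1}^{1} of each monomial x^k gives [2/(k+1) if k even, 0 if k odd]. Integrating term-by-term (or equivalently evaluating the antiderivative F(x) = 3*x^6/2 + 3*x^5/5 + x^4/4 + 8*x^3/3 + 2*x^2 at the endpoints):
  F(1) − F(−1) = 421/60 − (29/60) = 98/15.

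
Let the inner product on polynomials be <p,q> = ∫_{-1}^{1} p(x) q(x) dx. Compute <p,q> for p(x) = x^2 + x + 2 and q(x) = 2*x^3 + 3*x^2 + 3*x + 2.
<p,q> = 52/3

Expand the product: p(x)·q(x) = 2*x^5 + 5*x^4 + 10*x^3 + 11*x^2 + 8*x + 4.
∫_{-1}^{1} of each monomial x^k gives [2/(k+1) if k even, 0 if k odd]. Integrating term-by-term (or equivalently evaluating the antiderivative F(x) = x^6/3 + x^5 + 5*x^4/2 + 11*x^3/3 + 4*x^2 + 4*x at the endpoints):
  F(1) − F(−1) = 31/2 − (-11/6) = 52/3.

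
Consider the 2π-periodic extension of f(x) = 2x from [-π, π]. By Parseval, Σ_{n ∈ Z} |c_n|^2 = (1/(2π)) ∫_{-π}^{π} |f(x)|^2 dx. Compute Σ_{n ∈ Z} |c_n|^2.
Σ |c_n|^2 = 4π^2/3

Expand and integrate term by term over [-π, π]:
  ∫ (2x)^2 dx = 4·(2π^3/3); ∫ 2·2·(0)·x dx = 0 (odd integrand); ∫ 0^2 dx = 0·2π.
So (1/(2π)) ∫_{-π}^{π} (2x)^2 dx = 4π^2/3 + 0 = 4π^2/3.
Parseval ⇒ Σ |c_n|^2 = 4π^2/3.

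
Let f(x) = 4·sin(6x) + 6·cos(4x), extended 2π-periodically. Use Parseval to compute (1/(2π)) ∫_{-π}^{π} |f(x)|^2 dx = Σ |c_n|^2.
Σ |c_n|^2 = 26

Expand |f|^2 and use orthogonality of {sin(nx), cos(mx)} on [-π, π]:
  ∫_{-π}^{π} sin(nx)^2 dx = π, ∫ cos(mx)^2 dx = π, and cross terms integrate to 0.
So ∫_{-π}^{π} f(x)^2 dx = 4^2 · π + 6^2 · π = (16 + 36)π.
Divide by 2π: (16 + 36)/2 = 26.
By Parseval, this equals Σ |c_n|^2.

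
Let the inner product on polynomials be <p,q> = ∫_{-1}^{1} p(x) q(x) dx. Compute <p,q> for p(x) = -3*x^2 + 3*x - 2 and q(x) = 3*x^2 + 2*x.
<p,q> = -18/5

Expand the product: p(x)·q(x) = -9*x^4 + 3*x^3 - 4*x.
∫_{-1}^{1} of each monomial x^k gives [2/(k+1) if k even, 0 if k odd]. Integrating term-by-term (or equivalently evaluating the antiderivative F(x) = -9*x^5/5 + 3*x^4/4 - 2*x^2 at the endpoints):
  F(1) − F(−1) = -61/20 − (11/20) = -18/5.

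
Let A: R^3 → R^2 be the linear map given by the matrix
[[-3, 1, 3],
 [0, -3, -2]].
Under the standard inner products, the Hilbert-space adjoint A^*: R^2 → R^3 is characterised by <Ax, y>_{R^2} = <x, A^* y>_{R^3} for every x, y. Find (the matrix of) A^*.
A^* = A^T =
[[-3, 0],
 [1, -3],
 [3, -2]]

For real matrices with standard dot products, the defining identity <Ax, y> = <x, A^* y> gives (Ax)^T y = x^T (A^*) y, i.e. x^T A^T y = x^T (A^*) y. Since this holds for all x, y, we must have A^* = A^T. Therefore
A^* =
[[-3, 0],
 [1, -3],
 [3, -2]].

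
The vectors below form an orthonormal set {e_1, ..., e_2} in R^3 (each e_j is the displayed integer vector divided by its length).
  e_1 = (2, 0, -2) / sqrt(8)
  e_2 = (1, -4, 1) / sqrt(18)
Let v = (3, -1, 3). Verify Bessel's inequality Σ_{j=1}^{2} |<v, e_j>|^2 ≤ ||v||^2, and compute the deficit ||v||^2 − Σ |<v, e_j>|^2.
Σ |<v, e_j>|^2 = 50/9; ||v||^2 = 19; deficit = 121/9

Write each e_j = u_j / sqrt(<u_j, u_j>) where u_j is the displayed integer vector. Then <v, e_j> = <v, u_j> / sqrt(<u_j, u_j>), so |<v, e_j>|^2 = <v, u_j>^2 / <u_j, u_j>.
Coefficients: <v, e_1> = 0/sqrt(8), <v, e_2> = 10/sqrt(18).
Square and sum: Σ |<v, e_j>|^2 = 50/9.
Compute ||v||^2 = v·v = 19.
Deficit = 19 − 50/9 = 121/9 ≥ 0, confirming Bessel's inequality. (The deficit equals ||v − Σ <v,e_j> e_j||^2, the squared distance from v to span{e_j}.)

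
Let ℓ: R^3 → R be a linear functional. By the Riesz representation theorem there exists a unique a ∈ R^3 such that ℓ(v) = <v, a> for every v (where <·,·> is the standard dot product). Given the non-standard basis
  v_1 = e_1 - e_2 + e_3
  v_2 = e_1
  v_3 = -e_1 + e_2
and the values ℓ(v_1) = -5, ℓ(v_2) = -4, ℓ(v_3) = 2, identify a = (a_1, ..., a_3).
a = (-4, -2, -3)

Write a = (a_1, ..., a_3) in the standard basis. For each basis vector v_i, ℓ(v_i) = <v_i, a> is a linear equation in the a_j's. Collect the n equations into a matrix system V a = ℓ, where row i of V is v_i (expressed in the standard basis). Since V is invertible (lower-triangular with 1s on the diagonal, up to permutation), solve by back-substitution:
  V =
[[1, -1, 1],
 [1, 0, 0],
 [-1, 1, 0]]
  V a = (-5, -4, 2)
Solving gives a = (-4, -2, -3).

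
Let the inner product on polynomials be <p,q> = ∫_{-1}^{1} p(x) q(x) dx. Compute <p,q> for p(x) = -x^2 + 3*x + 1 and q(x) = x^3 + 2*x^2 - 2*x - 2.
<p,q> = -74/15

Expand the product: p(x)·q(x) = -x^5 + x^4 + 9*x^3 - 2*x^2 - 8*x - 2.
∫_{-1}^{1} of each monomial x^k gives [2/(k+1) if k even, 0 if k odd]. Integrating term-by-term (or equivalently evaluating the antiderivative F(x) = -x^6/6 + x^5/5 + 9*x^4/4 - 2*x^3/3 - 4*x^2 - 2*x at the endpoints):
  F(1) − F(−1) = -263/60 − (11/20) = -74/15.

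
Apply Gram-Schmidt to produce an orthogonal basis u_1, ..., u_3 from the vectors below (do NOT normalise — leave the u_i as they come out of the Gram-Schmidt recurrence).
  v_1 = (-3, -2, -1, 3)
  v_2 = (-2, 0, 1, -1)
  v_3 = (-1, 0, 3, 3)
Orthogonal basis:
  u_1 = (-3, -2, -1, 3)
  u_2 = (-40/23, 4/23, 25/23, -29/23)
  u_3 = (36/67, 50/67, 212/67, 140/67)

Apply the Gram-Schmidt recurrence
  u_1 = v_1
  u_i = v_i − Σ_{j<i} ((v_i · u_j) / (u_j · u_j)) · u_j.

Step by step this gives:
  u_1 = (-3, -2, -1, 3)
  u_2 = (-40/23, 4/23, 25/23, -29/23)
  u_3 = (36/67, 50/67, 212/67, 140/67)

Orthogonality check:
  u_2 · u_1 = 0 (should be 0)
  u_3 · u_1 = 0 (should be 0)
  u_3 · u_2 = 0 (should be 0)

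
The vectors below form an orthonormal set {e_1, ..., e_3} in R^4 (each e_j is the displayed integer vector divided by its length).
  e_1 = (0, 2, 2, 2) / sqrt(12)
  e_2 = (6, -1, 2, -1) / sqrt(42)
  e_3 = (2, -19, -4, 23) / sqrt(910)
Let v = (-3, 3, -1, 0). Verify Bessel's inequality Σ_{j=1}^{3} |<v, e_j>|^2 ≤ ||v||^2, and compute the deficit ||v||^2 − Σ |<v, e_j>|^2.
Σ |<v, e_j>|^2 = 1154/65; ||v||^2 = 19; deficit = 81/65

Write each e_j = u_j / sqrt(<u_j, u_j>) where u_j is the displayed integer vector. Then <v, e_j> = <v, u_j> / sqrt(<u_j, u_j>), so |<v, e_j>|^2 = <v, u_j>^2 / <u_j, u_j>.
Coefficients: <v, e_1> = 4/sqrt(12), <v, e_2> = -23/sqrt(42), <v, e_3> = -59/sqrt(910).
Square and sum: Σ |<v, e_j>|^2 = 1154/65.
Compute ||v||^2 = v·v = 19.
Deficit = 19 − 1154/65 = 81/65 ≥ 0, confirming Bessel's inequality. (The deficit equals ||v − Σ <v,e_j> e_j||^2, the squared distance from v to span{e_j}.)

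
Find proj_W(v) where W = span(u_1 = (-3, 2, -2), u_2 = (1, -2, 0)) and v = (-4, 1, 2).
proj_W(v) = (-14/9, 20/9, -4/9)

Set up U = [u_1 | ... | u_2] ∈ R^(3×2). The projector onto W = col(U) is P = U (U^T U)^(-1) U^T.
Compute U^T U =
  [17, -7]
  [-7, 5],
and U^T v = (10, -6).
Solve U^T U · c = U^T v for the coefficients: c = (2/9, -8/9). The projection is proj_W(v) = U c.
Check: (v - proj_W(v)) · u_1 = 0  (should be 0).
Check: (v - proj_W(v)) · u_2 = 0  (should be 0).
Result: proj_W(v) = (-14/9, 20/9, -4/9).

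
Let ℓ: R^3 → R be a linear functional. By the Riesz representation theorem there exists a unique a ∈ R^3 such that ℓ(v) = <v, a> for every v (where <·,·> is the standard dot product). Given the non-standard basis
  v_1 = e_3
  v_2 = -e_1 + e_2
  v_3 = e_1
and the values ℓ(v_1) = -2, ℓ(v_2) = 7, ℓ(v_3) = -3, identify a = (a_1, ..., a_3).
a = (-3, 4, -2)

Write a = (a_1, ..., a_3) in the standard basis. For each basis vector v_i, ℓ(v_i) = <v_i, a> is a linear equation in the a_j's. Collect the n equations into a matrix system V a = ℓ, where row i of V is v_i (expressed in the standard basis). Since V is invertible (lower-triangular with 1s on the diagonal, up to permutation), solve by back-substitution:
  V =
[[0, 0, 1],
 [-1, 1, 0],
 [1, 0, 0]]
  V a = (-2, 7, -3)
Solving gives a = (-3, 4, -2).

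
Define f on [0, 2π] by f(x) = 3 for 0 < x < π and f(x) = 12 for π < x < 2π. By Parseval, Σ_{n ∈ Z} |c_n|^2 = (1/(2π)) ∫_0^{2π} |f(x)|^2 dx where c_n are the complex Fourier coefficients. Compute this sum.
Σ |c_n|^2 = 153/2

Parseval equates the L^2 energy of f (normalised by 1/(2π)) with the ℓ^2 sum of its Fourier coefficients: (1/(2π)) ∫_0^{2π} |f|^2 = Σ |c_n|^2.
Compute the left side: (1/(2π)) [∫_0^π 3^2 dx + ∫_π^{2π} 12^2 dx] = (1/(2π)) · (9π + 144π) = (9 + 144)/2 = 153/2.
So Σ_{n ∈ Z} |c_n|^2 = 153/2.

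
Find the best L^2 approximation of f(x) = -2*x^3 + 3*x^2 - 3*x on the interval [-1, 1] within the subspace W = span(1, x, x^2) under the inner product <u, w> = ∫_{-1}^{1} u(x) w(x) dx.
g(x) = 3*x^2 - 21*x/5

The best approximation g ∈ W is the orthogonal projection of f onto W. Writing g = a_0 + a_1 x + a_2 x^2, the coefficients solve the normal equations G · a = b where
  G_{ij} = <φ_i, φ_j> and b_i = <f, φ_i>, with φ_0 = 1, φ_1 = x, φ_2 = x^2.
G =
  [2, 0, 2/3]
  [0, 2/3, 0]
  [2/3, 0, 2/5],
b = (2, -14/5, 6/5).
Solving gives a_0 = 0, a_1 = -21/5, a_2 = 3, so
  g(x) = 3*x^2 - 21*x/5.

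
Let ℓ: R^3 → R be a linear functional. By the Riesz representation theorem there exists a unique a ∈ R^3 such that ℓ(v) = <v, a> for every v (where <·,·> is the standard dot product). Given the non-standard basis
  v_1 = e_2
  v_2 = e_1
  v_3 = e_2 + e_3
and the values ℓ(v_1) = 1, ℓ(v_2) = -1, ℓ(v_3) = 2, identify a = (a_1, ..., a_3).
a = (-1, 1, 1)

Write a = (a_1, ..., a_3) in the standard basis. For each basis vector v_i, ℓ(v_i) = <v_i, a> is a linear equation in the a_j's. Collect the n equations into a matrix system V a = ℓ, where row i of V is v_i (expressed in the standard basis). Since V is invertible (lower-triangular with 1s on the diagonal, up to permutation), solve by back-substitution:
  V =
[[0, 1, 0],
 [1, 0, 0],
 [0, 1, 1]]
  V a = (1, -1, 2)
Solving gives a = (-1, 1, 1).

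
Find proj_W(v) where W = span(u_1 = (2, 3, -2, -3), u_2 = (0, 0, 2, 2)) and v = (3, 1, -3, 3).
proj_W(v) = (8/9, 4/3, 2/9, -2/9)

Set up U = [u_1 | ... | u_2] ∈ R^(4×2). The projector onto W = col(U) is P = U (U^T U)^(-1) U^T.
Compute U^T U =
  [26, -10]
  [-10, 8],
and U^T v = (6, 0).
Solve U^T U · c = U^T v for the coefficients: c = (4/9, 5/9). The projection is proj_W(v) = U c.
Check: (v - proj_W(v)) · u_1 = 0  (should be 0).
Check: (v - proj_W(v)) · u_2 = 0  (should be 0).
Result: proj_W(v) = (8/9, 4/3, 2/9, -2/9).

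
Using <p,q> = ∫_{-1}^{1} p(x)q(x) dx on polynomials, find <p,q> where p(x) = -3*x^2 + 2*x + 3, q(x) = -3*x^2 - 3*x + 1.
<p,q> = -12/5

Expand the product: p(x)·q(x) = 9*x^4 + 3*x^3 - 18*x^2 - 7*x + 3.
∫_{-1}^{1} of each monomial x^k gives [2/(k+1) if k even, 0 if k odd]. Integrating term-by-term (or equivalently evaluating the antiderivative F(x) = 9*x^5/5 + 3*x^4/4 - 6*x^3 - 7*x^2/2 + 3*x at the endpoints):
  F(1) − F(−1) = -79/20 − (-31/20) = -12/5.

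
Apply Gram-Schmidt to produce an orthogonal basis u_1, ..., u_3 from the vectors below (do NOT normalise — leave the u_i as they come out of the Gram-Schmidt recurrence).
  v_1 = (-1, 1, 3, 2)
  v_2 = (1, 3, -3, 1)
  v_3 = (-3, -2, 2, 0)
Orthogonal basis:
  u_1 = (-1, 1, 3, 2)
  u_2 = (2/3, 10/3, -2, 5/3)
  u_3 = (-114/55, -9/55, -43/55, 12/55)

Apply the Gram-Schmidt recurrence
  u_1 = v_1
  u_i = v_i − Σ_{j<i} ((v_i · u_j) / (u_j · u_j)) · u_j.

Step by step this gives:
  u_1 = (-1, 1, 3, 2)
  u_2 = (2/3, 10/3, -2, 5/3)
  u_3 = (-114/55, -9/55, -43/55, 12/55)

Orthogonality check:
  u_2 · u_1 = 0 (should be 0)
  u_3 · u_1 = 0 (should be 0)
  u_3 · u_2 = 0 (should be 0)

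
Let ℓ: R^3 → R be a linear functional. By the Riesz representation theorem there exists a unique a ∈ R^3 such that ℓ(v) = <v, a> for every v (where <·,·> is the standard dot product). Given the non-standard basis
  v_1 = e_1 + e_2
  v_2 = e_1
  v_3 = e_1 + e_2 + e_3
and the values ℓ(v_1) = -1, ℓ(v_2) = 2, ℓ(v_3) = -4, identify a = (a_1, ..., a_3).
a = (2, -3, -3)

Write a = (a_1, ..., a_3) in the standard basis. For each basis vector v_i, ℓ(v_i) = <v_i, a> is a linear equation in the a_j's. Collect the n equations into a matrix system V a = ℓ, where row i of V is v_i (expressed in the standard basis). Since V is invertible (lower-triangular with 1s on the diagonal, up to permutation), solve by back-substitution:
  V =
[[1, 1, 0],
 [1, 0, 0],
 [1, 1, 1]]
  V a = (-1, 2, -4)
Solving gives a = (2, -3, -3).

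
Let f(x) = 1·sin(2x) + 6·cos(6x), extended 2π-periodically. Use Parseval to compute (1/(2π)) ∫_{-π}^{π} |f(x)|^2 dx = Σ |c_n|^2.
Σ |c_n|^2 = 37/2

Expand |f|^2 and use orthogonality of {sin(nx), cos(mx)} on [-π, π]:
  ∫_{-π}^{π} sin(nx)^2 dx = π, ∫ cos(mx)^2 dx = π, and cross terms integrate to 0.
So ∫_{-π}^{π} f(x)^2 dx = 1^2 · π + 6^2 · π = (1 + 36)π.
Divide by 2π: (1 + 36)/2 = 37/2.
By Parseval, this equals Σ |c_n|^2.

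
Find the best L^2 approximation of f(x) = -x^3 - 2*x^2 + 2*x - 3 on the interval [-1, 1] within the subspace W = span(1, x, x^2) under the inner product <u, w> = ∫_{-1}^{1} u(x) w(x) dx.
g(x) = -2*x^2 + 7*x/5 - 3

The best approximation g ∈ W is the orthogonal projection of f onto W. Writing g = a_0 + a_1 x + a_2 x^2, the coefficients solve the normal equations G · a = b where
  G_{ij} = <φ_i, φ_j> and b_i = <f, φ_i>, with φ_0 = 1, φ_1 = x, φ_2 = x^2.
G =
  [2, 0, 2/3]
  [0, 2/3, 0]
  [2/3, 0, 2/5],
b = (-22/3, 14/15, -14/5).
Solving gives a_0 = -3, a_1 = 7/5, a_2 = -2, so
  g(x) = -2*x^2 + 7*x/5 - 3.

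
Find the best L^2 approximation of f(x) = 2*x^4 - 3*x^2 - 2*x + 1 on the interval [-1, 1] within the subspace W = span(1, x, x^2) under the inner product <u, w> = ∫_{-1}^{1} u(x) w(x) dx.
g(x) = -9*x^2/7 - 2*x + 29/35

The best approximation g ∈ W is the orthogonal projection of f onto W. Writing g = a_0 + a_1 x + a_2 x^2, the coefficients solve the normal equations G · a = b where
  G_{ij} = <φ_i, φ_j> and b_i = <f, φ_i>, with φ_0 = 1, φ_1 = x, φ_2 = x^2.
G =
  [2, 0, 2/3]
  [0, 2/3, 0]
  [2/3, 0, 2/5],
b = (4/5, -4/3, 4/105).
Solving gives a_0 = 29/35, a_1 = -2, a_2 = -9/7, so
  g(x) = -9*x^2/7 - 2*x + 29/35.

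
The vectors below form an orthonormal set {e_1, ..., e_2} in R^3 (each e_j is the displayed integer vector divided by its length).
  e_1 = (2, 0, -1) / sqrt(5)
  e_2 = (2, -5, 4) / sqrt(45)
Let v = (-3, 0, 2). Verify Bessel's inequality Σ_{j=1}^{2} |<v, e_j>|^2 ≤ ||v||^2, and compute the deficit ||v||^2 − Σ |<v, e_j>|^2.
Σ |<v, e_j>|^2 = 116/9; ||v||^2 = 13; deficit = 1/9

Write each e_j = u_j / sqrt(<u_j, u_j>) where u_j is the displayed integer vector. Then <v, e_j> = <v, u_j> / sqrt(<u_j, u_j>), so |<v, e_j>|^2 = <v, u_j>^2 / <u_j, u_j>.
Coefficients: <v, e_1> = -8/sqrt(5), <v, e_2> = 2/sqrt(45).
Square and sum: Σ |<v, e_j>|^2 = 116/9.
Compute ||v||^2 = v·v = 13.
Deficit = 13 − 116/9 = 1/9 ≥ 0, confirming Bessel's inequality. (The deficit equals ||v − Σ <v,e_j> e_j||^2, the squared distance from v to span{e_j}.)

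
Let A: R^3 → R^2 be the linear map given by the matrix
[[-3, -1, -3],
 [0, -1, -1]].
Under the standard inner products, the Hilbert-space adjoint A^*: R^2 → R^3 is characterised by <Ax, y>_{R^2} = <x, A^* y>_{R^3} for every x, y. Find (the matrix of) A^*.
A^* = A^T =
[[-3, 0],
 [-1, -1],
 [-3, -1]]

For real matrices with standard dot products, the defining identity <Ax, y> = <x, A^* y> gives (Ax)^T y = x^T (A^*) y, i.e. x^T A^T y = x^T (A^*) y. Since this holds for all x, y, we must have A^* = A^T. Therefore
A^* =
[[-3, 0],
 [-1, -1],
 [-3, -1]].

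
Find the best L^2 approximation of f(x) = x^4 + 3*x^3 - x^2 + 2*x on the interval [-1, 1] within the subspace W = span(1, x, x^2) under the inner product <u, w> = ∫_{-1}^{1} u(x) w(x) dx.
g(x) = -x^2/7 + 19*x/5 - 3/35

The best approximation g ∈ W is the orthogonal projection of f onto W. Writing g = a_0 + a_1 x + a_2 x^2, the coefficients solve the normal equations G · a = b where
  G_{ij} = <φ_i, φ_j> and b_i = <f, φ_i>, with φ_0 = 1, φ_1 = x, φ_2 = x^2.
G =
  [2, 0, 2/3]
  [0, 2/3, 0]
  [2/3, 0, 2/5],
b = (-4/15, 38/15, -4/35).
Solving gives a_0 = -3/35, a_1 = 19/5, a_2 = -1/7, so
  g(x) = -x^2/7 + 19*x/5 - 3/35.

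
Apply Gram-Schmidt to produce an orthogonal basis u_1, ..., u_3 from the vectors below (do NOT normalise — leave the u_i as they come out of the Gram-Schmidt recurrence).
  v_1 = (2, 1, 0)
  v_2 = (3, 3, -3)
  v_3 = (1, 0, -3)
Orthogonal basis:
  u_1 = (2, 1, 0)
  u_2 = (-3/5, 6/5, -3)
  u_3 = (2/3, -4/3, -2/3)

Apply the Gram-Schmidt recurrence
  u_1 = v_1
  u_i = v_i − Σ_{j<i} ((v_i · u_j) / (u_j · u_j)) · u_j.

Step by step this gives:
  u_1 = (2, 1, 0)
  u_2 = (-3/5, 6/5, -3)
  u_3 = (2/3, -4/3, -2/3)

Orthogonality check:
  u_2 · u_1 = 0 (should be 0)
  u_3 · u_1 = 0 (should be 0)
  u_3 · u_2 = 0 (should be 0)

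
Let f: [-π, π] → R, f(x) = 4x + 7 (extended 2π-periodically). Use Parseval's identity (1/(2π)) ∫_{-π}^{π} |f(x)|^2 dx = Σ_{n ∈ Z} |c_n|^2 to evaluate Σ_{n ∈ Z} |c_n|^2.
Σ |c_n|^2 = 16π^2/3 + 49

Expand and integrate term by term over [-π, π]:
  ∫ (4x)^2 dx = 16·(2π^3/3); ∫ 2·4·(7)·x dx = 0 (odd integrand); ∫ 7^2 dx = 49·2π.
So (1/(2π)) ∫_{-π}^{π} (4x + 7)^2 dx = 16π^2/3 + 49 = 16π^2/3 + 49.
Parseval ⇒ Σ |c_n|^2 = 16π^2/3 + 49.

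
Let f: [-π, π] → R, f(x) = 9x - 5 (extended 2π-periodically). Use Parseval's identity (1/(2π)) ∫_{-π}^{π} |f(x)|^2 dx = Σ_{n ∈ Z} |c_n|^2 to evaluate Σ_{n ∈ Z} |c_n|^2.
Σ |c_n|^2 = 27π^2 + 25

Expand and integrate term by term over [-π, π]:
  ∫ (9x)^2 dx = 81·(2π^3/3); ∫ 2·9·(-5)·x dx = 0 (odd integrand); ∫ (-5)^2 dx = 25·2π.
So (1/(2π)) ∫_{-π}^{π} (9x - 5)^2 dx = 81π^2/3 + 25 = 27π^2 + 25.
Parseval ⇒ Σ |c_n|^2 = 27π^2 + 25.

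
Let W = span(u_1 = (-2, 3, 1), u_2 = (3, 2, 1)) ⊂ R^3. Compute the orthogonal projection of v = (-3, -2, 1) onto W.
proj_W(v) = (-43/15, -4/3, -11/15)

Set up U = [u_1 | ... | u_2] ∈ R^(3×2). The projector onto W = col(U) is P = U (U^T U)^(-1) U^T.
Compute U^T U =
  [14, 1]
  [1, 14],
and U^T v = (1, -12).
Solve U^T U · c = U^T v for the coefficients: c = (2/15, -13/15). The projection is proj_W(v) = U c.
Check: (v - proj_W(v)) · u_1 = 0  (should be 0).
Check: (v - proj_W(v)) · u_2 = 0  (should be 0).
Result: proj_W(v) = (-43/15, -4/3, -11/15).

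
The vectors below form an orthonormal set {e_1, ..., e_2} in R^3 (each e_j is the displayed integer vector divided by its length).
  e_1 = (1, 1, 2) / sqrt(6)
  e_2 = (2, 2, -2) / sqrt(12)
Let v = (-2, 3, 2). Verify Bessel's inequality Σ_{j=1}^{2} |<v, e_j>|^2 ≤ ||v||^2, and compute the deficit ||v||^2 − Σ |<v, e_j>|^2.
Σ |<v, e_j>|^2 = 9/2; ||v||^2 = 17; deficit = 25/2

Write each e_j = u_j / sqrt(<u_j, u_j>) where u_j is the displayed integer vector. Then <v, e_j> = <v, u_j> / sqrt(<u_j, u_j>), so |<v, e_j>|^2 = <v, u_j>^2 / <u_j, u_j>.
Coefficients: <v, e_1> = 5/sqrt(6), <v, e_2> = -2/sqrt(12).
Square and sum: Σ |<v, e_j>|^2 = 9/2.
Compute ||v||^2 = v·v = 17.
Deficit = 17 − 9/2 = 25/2 ≥ 0, confirming Bessel's inequality. (The deficit equals ||v − Σ <v,e_j> e_j||^2, the squared distance from v to span{e_j}.)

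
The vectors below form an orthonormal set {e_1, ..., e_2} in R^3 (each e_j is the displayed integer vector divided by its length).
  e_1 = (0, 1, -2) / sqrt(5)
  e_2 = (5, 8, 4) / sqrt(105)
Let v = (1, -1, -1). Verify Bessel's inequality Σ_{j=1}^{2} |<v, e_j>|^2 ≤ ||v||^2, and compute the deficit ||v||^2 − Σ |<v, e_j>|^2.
Σ |<v, e_j>|^2 = 2/3; ||v||^2 = 3; deficit = 7/3

Write each e_j = u_j / sqrt(<u_j, u_j>) where u_j is the displayed integer vector. Then <v, e_j> = <v, u_j> / sqrt(<u_j, u_j>), so |<v, e_j>|^2 = <v, u_j>^2 / <u_j, u_j>.
Coefficients: <v, e_1> = 1/sqrt(5), <v, e_2> = -7/sqrt(105).
Square and sum: Σ |<v, e_j>|^2 = 2/3.
Compute ||v||^2 = v·v = 3.
Deficit = 3 − 2/3 = 7/3 ≥ 0, confirming Bessel's inequality. (The deficit equals ||v − Σ <v,e_j> e_j||^2, the squared distance from v to span{e_j}.)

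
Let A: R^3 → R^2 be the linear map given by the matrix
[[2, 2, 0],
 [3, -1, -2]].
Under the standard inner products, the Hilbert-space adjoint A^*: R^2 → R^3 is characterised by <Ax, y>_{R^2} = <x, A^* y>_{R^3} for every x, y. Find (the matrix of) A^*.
A^* = A^T =
[[2, 3],
 [2, -1],
 [0, -2]]

For real matrices with standard dot products, the defining identity <Ax, y> = <x, A^* y> gives (Ax)^T y = x^T (A^*) y, i.e. x^T A^T y = x^T (A^*) y. Since this holds for all x, y, we must have A^* = A^T. Therefore
A^* =
[[2, 3],
 [2, -1],
 [0, -2]].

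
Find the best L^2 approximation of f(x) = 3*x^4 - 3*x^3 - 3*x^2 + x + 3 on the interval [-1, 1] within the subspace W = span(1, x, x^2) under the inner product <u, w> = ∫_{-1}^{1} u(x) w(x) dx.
g(x) = -3*x^2/7 - 4*x/5 + 96/35

The best approximation g ∈ W is the orthogonal projection of f onto W. Writing g = a_0 + a_1 x + a_2 x^2, the coefficients solve the normal equations G · a = b where
  G_{ij} = <φ_i, φ_j> and b_i = <f, φ_i>, with φ_0 = 1, φ_1 = x, φ_2 = x^2.
G =
  [2, 0, 2/3]
  [0, 2/3, 0]
  [2/3, 0, 2/5],
b = (26/5, -8/15, 58/35).
Solving gives a_0 = 96/35, a_1 = -4/5, a_2 = -3/7, so
  g(x) = -3*x^2/7 - 4*x/5 + 96/35.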